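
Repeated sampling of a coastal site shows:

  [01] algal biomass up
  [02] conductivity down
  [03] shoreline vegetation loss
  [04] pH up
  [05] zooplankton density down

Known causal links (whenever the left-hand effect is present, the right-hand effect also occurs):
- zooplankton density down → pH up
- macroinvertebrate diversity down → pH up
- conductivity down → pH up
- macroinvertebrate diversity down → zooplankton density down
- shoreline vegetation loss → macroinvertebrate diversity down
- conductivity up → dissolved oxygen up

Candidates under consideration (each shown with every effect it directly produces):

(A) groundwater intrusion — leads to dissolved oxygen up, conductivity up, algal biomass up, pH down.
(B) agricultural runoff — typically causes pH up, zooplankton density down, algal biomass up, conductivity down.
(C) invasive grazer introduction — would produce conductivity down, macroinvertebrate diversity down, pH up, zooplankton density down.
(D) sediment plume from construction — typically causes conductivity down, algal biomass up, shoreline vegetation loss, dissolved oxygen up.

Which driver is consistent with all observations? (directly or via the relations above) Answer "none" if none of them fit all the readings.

D

Per-candidate check:
(A) groundwater intrusion — algal biomass up +; conductivity down -; shoreline vegetation loss -; pH up -; zooplankton density down -
(B) agricultural runoff — does not account for shoreline vegetation loss
(C) invasive grazer introduction — does not account for algal biomass up, shoreline vegetation loss
(D) sediment plume from construction — accounts for every observation (pH up through conductivity down → pH up)
(D) alone accounts for all the evidence.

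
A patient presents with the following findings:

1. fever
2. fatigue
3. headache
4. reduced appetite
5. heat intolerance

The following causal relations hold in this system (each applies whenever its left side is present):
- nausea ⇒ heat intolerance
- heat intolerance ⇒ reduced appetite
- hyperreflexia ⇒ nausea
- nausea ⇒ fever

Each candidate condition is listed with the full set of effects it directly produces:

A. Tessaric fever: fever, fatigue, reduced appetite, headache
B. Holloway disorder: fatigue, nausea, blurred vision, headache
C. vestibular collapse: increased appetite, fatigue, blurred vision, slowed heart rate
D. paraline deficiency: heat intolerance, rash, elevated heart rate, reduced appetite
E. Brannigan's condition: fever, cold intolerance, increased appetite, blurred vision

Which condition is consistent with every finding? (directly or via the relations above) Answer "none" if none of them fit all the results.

B

Per-candidate check:
(A) Tessaric fever — does not account for heat intolerance
(B) Holloway disorder — fever ✓ (by nausea → fever); fatigue ✓; headache ✓; reduced appetite ✓ (by nausea → heat intolerance → reduced appetite); heat intolerance ✓ (by nausea → heat intolerance)
(C) vestibular collapse — fails on fever, headache, reduced appetite, heat intolerance (predicts increased appetite, not reduced appetite)
(D) paraline deficiency — fever ✗; fatigue ✗; headache ✗; reduced appetite ✓; heat intolerance ✓
(E) Brannigan's condition — fails on fatigue, headache, reduced appetite, heat intolerance (predicts increased appetite, not reduced appetite; predicts cold intolerance, not heat intolerance)
(B) alone accounts for all the evidence.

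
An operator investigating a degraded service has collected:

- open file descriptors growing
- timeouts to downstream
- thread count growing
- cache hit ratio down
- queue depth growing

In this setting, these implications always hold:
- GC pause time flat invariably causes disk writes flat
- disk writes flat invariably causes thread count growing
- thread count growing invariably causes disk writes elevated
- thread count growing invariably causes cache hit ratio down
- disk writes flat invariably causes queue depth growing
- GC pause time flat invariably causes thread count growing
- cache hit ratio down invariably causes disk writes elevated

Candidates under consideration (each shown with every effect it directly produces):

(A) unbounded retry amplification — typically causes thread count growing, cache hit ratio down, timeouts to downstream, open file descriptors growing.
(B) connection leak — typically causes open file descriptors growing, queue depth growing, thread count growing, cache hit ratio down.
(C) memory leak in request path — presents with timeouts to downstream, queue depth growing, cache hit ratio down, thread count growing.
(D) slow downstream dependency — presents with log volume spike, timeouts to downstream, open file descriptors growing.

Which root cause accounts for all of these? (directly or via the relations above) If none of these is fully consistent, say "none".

none

Testing each hypothesis:
(A) unbounded retry amplification — open file descriptors growing yes; timeouts to downstream yes; thread count growing yes; cache hit ratio down yes; queue depth growing NO
(B) connection leak — open file descriptors growing yes; timeouts to downstream NO; thread count growing yes; cache hit ratio down yes; queue depth growing yes
(C) memory leak in request path — open file descriptors growing NO; timeouts to downstream yes; thread count growing yes; cache hit ratio down yes; queue depth growing yes
(D) slow downstream dependency — open file descriptors growing yes; timeouts to downstream yes; thread count growing NO; cache hit ratio down NO; queue depth growing NO
None of the listed candidates fits everything.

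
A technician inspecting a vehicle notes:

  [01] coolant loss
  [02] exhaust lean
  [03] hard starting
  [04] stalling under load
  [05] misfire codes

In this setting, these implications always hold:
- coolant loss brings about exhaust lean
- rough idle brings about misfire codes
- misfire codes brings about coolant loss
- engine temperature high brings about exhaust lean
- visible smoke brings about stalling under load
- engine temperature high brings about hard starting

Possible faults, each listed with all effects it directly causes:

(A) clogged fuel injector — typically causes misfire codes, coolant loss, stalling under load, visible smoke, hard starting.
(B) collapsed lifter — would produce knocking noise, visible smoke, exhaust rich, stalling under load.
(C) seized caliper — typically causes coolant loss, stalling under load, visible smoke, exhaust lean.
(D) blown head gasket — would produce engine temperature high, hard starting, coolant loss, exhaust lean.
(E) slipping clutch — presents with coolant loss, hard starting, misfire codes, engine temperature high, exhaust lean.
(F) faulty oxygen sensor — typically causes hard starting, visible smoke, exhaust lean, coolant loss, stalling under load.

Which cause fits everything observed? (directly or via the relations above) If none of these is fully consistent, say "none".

Per-candidate check:
(A) clogged fuel injector — accounts for every observation (exhaust lean via coolant loss → exhaust lean)
(B) collapsed lifter — coolant loss NO; exhaust lean NO; hard starting NO; stalling under load yes; misfire codes NO
(C) seized caliper — does not account for hard starting, misfire codes
(D) blown head gasket — does not account for stalling under load, misfire codes
(E) slipping clutch — coolant loss yes; exhaust lean yes; hard starting yes; stalling under load NO; misfire codes yes
(F) faulty oxygen sensor — coolant loss yes; exhaust lean yes; hard starting yes; stalling under load yes; misfire codes NO
(A) is the only candidate with no mismatches.

A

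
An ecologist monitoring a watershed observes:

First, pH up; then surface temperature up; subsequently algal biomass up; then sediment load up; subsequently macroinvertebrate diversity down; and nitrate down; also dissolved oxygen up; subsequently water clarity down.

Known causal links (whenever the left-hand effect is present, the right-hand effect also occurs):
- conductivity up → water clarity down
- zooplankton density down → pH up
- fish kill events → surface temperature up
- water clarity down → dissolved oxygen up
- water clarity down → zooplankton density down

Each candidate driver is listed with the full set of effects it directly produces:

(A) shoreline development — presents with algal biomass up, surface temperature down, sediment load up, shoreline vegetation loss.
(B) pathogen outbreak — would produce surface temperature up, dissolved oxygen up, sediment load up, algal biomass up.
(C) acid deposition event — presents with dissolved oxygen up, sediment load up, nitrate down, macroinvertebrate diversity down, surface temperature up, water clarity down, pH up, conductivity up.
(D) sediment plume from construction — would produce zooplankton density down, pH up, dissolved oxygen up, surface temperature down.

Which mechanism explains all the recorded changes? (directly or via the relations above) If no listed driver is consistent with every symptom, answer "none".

Per-candidate check:
(A) shoreline development — pH up NO; surface temperature up NO; algal biomass up yes; sediment load up yes; macroinvertebrate diversity down NO; nitrate down NO; dissolved oxygen up NO; water clarity down NO
(B) pathogen outbreak — pH up NO; surface temperature up yes; algal biomass up yes; sediment load up yes; macroinvertebrate diversity down NO; nitrate down NO; dissolved oxygen up yes; water clarity down NO
(C) acid deposition event — does not account for algal biomass up
(D) sediment plume from construction — fails on surface temperature up, algal biomass up, sediment load up, macroinvertebrate diversity down, nitrate down, water clarity down (predicts surface temperature down, not surface temperature up)
Every candidate fails on at least one observation.

none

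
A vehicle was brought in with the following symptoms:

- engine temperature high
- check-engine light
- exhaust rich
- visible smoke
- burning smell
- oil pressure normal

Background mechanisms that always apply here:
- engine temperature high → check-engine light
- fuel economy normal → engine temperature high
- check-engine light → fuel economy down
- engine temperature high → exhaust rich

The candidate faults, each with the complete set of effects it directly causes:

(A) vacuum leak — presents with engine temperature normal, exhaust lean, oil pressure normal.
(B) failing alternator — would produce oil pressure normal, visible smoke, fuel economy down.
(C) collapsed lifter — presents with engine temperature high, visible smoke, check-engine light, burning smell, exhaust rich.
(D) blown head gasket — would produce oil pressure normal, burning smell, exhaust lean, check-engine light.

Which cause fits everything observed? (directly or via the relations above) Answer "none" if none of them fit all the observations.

none

For each candidate, compare predicted effects to what was observed:
(A) vacuum leak — fails on engine temperature high, check-engine light, exhaust rich, visible smoke, burning smell (predicts engine temperature normal, not engine temperature high; predicts exhaust lean, not exhaust rich)
(B) failing alternator — does not account for engine temperature high, check-engine light, exhaust rich, burning smell
(C) collapsed lifter — engine temperature high ✓; check-engine light ✓; exhaust rich ✓; visible smoke ✓; burning smell ✓; oil pressure normal ✗
(D) blown head gasket — engine temperature high ✗; check-engine light ✓; exhaust rich ✗; visible smoke ✗; burning smell ✓; oil pressure normal ✓
Every candidate fails on at least one observation.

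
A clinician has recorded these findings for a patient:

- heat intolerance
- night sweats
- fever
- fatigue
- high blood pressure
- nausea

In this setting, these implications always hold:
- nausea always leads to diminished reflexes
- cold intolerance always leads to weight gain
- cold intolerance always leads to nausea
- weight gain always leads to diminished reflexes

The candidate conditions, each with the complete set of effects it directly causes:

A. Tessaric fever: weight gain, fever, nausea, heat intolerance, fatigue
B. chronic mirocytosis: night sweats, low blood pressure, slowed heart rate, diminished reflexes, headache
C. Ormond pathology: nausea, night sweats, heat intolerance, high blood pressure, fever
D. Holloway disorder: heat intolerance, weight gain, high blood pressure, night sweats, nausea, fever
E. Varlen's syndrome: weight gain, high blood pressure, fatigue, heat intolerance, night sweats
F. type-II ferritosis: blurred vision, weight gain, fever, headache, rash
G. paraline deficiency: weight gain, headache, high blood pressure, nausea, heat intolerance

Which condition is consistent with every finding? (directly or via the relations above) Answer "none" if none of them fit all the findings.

For each candidate, compare predicted effects to what was observed:
(A) Tessaric fever — does not account for night sweats, high blood pressure
(B) chronic mirocytosis — heat intolerance ✗; night sweats ✓; fever ✗; fatigue ✗; high blood pressure ✗; nausea ✗
(C) Ormond pathology — heat intolerance ✓; night sweats ✓; fever ✓; fatigue ✗; high blood pressure ✓; nausea ✓
(D) Holloway disorder — heat intolerance ✓; night sweats ✓; fever ✓; fatigue ✗; high blood pressure ✓; nausea ✓
(E) Varlen's syndrome — heat intolerance ✓; night sweats ✓; fever ✗; fatigue ✓; high blood pressure ✓; nausea ✗
(F) type-II ferritosis — heat intolerance ✗; night sweats ✗; fever ✓; fatigue ✗; high blood pressure ✗; nausea ✗
(G) paraline deficiency — heat intolerance ✓; night sweats ✗; fever ✗; fatigue ✗; high blood pressure ✓; nausea ✓
Every candidate fails on at least one observation.

none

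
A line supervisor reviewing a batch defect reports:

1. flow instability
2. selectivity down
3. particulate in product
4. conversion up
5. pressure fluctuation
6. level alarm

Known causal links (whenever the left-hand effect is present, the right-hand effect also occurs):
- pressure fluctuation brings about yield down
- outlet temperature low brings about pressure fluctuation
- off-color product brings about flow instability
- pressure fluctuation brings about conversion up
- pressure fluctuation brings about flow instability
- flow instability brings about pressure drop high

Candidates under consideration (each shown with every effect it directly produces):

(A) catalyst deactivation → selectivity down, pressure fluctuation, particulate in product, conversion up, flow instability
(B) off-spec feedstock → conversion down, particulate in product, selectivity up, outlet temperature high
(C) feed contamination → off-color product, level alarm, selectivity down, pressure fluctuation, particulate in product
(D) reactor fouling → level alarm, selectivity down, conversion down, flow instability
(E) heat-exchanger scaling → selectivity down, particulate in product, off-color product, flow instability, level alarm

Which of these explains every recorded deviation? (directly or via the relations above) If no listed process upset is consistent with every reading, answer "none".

C

Testing each hypothesis:
(A) catalyst deactivation — does not account for level alarm
(B) off-spec feedstock — fails on flow instability, selectivity down, conversion up, pressure fluctuation, level alarm (predicts selectivity up, not selectivity down; predicts conversion down, not conversion up)
(C) feed contamination — accounts for every observation (flow instability via off-color product → flow instability)
(D) reactor fouling — fails on particulate in product, conversion up, pressure fluctuation (predicts conversion down, not conversion up)
(E) heat-exchanger scaling — flow instability ✓; selectivity down ✓; particulate in product ✓; conversion up ✗; pressure fluctuation ✗; level alarm ✓
Only (C) is consistent with every observation.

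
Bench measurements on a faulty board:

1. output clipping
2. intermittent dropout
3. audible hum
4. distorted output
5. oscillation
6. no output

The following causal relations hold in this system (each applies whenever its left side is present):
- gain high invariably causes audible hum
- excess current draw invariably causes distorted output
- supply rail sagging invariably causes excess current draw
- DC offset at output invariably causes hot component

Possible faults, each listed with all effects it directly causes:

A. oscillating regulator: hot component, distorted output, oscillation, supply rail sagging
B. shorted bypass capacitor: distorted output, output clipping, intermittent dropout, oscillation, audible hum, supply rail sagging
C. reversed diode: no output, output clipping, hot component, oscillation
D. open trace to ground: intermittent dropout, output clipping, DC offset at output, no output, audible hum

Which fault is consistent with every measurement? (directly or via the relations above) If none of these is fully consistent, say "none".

Testing each hypothesis:
(A) oscillating regulator — output clipping miss; intermittent dropout miss; audible hum miss; distorted output match; oscillation match; no output miss
(B) shorted bypass capacitor — output clipping match; intermittent dropout match; audible hum match; distorted output match; oscillation match; no output miss
(C) reversed diode — does not account for intermittent dropout, audible hum, distorted output
(D) open trace to ground — does not account for distorted output, oscillation
No candidate is consistent with all observations.

none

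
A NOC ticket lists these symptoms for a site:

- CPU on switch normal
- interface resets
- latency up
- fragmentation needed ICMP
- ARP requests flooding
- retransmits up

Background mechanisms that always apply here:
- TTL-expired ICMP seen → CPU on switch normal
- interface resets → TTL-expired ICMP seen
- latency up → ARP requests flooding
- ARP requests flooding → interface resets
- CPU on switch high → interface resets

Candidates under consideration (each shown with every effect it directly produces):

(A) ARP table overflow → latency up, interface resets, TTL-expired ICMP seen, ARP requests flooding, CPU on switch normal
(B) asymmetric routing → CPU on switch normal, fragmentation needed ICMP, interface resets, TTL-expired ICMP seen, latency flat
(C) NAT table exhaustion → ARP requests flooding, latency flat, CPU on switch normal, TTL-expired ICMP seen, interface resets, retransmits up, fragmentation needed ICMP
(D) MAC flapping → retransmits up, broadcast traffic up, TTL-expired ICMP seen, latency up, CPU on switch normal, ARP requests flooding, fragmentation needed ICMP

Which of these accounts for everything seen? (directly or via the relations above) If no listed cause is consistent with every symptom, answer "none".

Checking each candidate against the observations:
(A) ARP table overflow — does not account for fragmentation needed ICMP, retransmits up
(B) asymmetric routing — CPU on switch normal ✓; interface resets ✓; latency up ✗; fragmentation needed ICMP ✓; ARP requests flooding ✗; retransmits up ✗
(C) NAT table exhaustion — CPU on switch normal ✓; interface resets ✓; latency up ✗; fragmentation needed ICMP ✓; ARP requests flooding ✓; retransmits up ✓
(D) MAC flapping — accounts for every observation (interface resets through ARP requests flooding → interface resets)
Only (D) is consistent with every observation.

D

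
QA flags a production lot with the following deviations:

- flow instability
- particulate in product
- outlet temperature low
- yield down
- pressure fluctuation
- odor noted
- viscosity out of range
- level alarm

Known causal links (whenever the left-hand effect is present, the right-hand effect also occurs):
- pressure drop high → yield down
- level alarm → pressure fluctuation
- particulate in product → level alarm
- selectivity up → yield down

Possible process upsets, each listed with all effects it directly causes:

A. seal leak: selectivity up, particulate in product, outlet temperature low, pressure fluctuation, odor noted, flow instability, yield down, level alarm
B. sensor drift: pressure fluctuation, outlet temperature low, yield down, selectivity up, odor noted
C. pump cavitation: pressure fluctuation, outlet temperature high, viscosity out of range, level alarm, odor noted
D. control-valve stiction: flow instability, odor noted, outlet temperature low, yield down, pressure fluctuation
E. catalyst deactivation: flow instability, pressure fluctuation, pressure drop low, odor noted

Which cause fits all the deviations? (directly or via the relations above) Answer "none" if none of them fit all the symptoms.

none

Per-candidate check:
(A) seal leak — flow instability yes; particulate in product yes; outlet temperature low yes; yield down yes; pressure fluctuation yes; odor noted yes; viscosity out of range NO; level alarm yes
(B) sensor drift — does not account for flow instability, particulate in product, viscosity out of range, level alarm
(C) pump cavitation — fails on flow instability, particulate in product, outlet temperature low, yield down (predicts outlet temperature high, not outlet temperature low)
(D) control-valve stiction — flow instability yes; particulate in product NO; outlet temperature low yes; yield down yes; pressure fluctuation yes; odor noted yes; viscosity out of range NO; level alarm NO
(E) catalyst deactivation — flow instability yes; particulate in product NO; outlet temperature low NO; yield down NO; pressure fluctuation yes; odor noted yes; viscosity out of range NO; level alarm NO
No candidate is consistent with all observations.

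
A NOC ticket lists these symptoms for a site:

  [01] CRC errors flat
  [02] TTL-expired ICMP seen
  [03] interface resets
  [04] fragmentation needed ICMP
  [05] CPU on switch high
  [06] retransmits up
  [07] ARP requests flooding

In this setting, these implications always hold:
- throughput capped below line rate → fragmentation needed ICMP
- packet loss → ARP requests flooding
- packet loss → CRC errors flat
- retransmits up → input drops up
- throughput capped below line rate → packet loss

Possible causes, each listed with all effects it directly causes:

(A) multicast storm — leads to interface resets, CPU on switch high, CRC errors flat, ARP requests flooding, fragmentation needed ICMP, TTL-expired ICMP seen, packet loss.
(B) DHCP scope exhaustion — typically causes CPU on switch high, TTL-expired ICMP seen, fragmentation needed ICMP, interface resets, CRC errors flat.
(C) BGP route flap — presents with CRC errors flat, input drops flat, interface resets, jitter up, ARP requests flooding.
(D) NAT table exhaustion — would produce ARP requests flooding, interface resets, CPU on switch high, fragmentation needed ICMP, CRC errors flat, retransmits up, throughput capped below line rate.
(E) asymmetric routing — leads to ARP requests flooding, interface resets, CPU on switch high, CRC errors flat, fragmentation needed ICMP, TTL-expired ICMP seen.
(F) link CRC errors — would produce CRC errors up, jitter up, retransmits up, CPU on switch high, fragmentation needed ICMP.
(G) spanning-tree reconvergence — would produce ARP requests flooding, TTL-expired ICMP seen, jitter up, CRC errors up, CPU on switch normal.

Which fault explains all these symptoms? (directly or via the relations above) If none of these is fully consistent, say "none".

none

Per-candidate check:
(A) multicast storm — CRC errors flat yes; TTL-expired ICMP seen yes; interface resets yes; fragmentation needed ICMP yes; CPU on switch high yes; retransmits up NO; ARP requests flooding yes
(B) DHCP scope exhaustion — CRC errors flat yes; TTL-expired ICMP seen yes; interface resets yes; fragmentation needed ICMP yes; CPU on switch high yes; retransmits up NO; ARP requests flooding NO
(C) BGP route flap — CRC errors flat yes; TTL-expired ICMP seen NO; interface resets yes; fragmentation needed ICMP NO; CPU on switch high NO; retransmits up NO; ARP requests flooding yes
(D) NAT table exhaustion — CRC errors flat yes; TTL-expired ICMP seen NO; interface resets yes; fragmentation needed ICMP yes; CPU on switch high yes; retransmits up yes; ARP requests flooding yes
(E) asymmetric routing — CRC errors flat yes; TTL-expired ICMP seen yes; interface resets yes; fragmentation needed ICMP yes; CPU on switch high yes; retransmits up NO; ARP requests flooding yes
(F) link CRC errors — CRC errors flat NO; TTL-expired ICMP seen NO; interface resets NO; fragmentation needed ICMP yes; CPU on switch high yes; retransmits up yes; ARP requests flooding NO
(G) spanning-tree reconvergence — CRC errors flat NO; TTL-expired ICMP seen yes; interface resets NO; fragmentation needed ICMP NO; CPU on switch high NO; retransmits up NO; ARP requests flooding yes
No candidate is consistent with all observations.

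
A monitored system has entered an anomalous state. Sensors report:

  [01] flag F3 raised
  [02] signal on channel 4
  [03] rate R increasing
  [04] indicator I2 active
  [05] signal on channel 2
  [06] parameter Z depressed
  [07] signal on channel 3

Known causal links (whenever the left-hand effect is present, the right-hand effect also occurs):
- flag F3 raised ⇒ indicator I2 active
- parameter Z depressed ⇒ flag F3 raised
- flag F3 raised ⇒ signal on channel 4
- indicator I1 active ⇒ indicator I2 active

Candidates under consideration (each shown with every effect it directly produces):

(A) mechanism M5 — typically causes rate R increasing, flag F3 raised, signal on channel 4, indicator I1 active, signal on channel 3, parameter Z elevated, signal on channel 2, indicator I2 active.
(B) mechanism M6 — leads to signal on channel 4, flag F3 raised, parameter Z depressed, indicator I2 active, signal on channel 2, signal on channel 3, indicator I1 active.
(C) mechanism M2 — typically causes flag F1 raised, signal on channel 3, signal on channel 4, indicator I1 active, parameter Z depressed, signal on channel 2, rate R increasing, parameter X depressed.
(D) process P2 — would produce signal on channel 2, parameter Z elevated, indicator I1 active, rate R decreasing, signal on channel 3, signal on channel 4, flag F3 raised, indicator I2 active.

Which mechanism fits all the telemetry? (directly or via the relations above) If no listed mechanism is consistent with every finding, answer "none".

For each candidate, compare predicted effects to what was observed:
(A) mechanism M5 — flag F3 raised match; signal on channel 4 match; rate R increasing match; indicator I2 active match; signal on channel 2 match; parameter Z depressed miss; signal on channel 3 match
(B) mechanism M6 — flag F3 raised match; signal on channel 4 match; rate R increasing miss; indicator I2 active match; signal on channel 2 match; parameter Z depressed match; signal on channel 3 match
(C) mechanism M2 — flag F3 raised match (by parameter Z depressed → flag F3 raised); signal on channel 4 match; rate R increasing match; indicator I2 active match (by indicator I1 active → indicator I2 active); signal on channel 2 match; parameter Z depressed match; signal on channel 3 match
(D) process P2 — fails on rate R increasing, parameter Z depressed (predicts rate R decreasing, not rate R increasing; predicts parameter Z elevated, not parameter Z depressed)
Only (C) is consistent with every observation.

C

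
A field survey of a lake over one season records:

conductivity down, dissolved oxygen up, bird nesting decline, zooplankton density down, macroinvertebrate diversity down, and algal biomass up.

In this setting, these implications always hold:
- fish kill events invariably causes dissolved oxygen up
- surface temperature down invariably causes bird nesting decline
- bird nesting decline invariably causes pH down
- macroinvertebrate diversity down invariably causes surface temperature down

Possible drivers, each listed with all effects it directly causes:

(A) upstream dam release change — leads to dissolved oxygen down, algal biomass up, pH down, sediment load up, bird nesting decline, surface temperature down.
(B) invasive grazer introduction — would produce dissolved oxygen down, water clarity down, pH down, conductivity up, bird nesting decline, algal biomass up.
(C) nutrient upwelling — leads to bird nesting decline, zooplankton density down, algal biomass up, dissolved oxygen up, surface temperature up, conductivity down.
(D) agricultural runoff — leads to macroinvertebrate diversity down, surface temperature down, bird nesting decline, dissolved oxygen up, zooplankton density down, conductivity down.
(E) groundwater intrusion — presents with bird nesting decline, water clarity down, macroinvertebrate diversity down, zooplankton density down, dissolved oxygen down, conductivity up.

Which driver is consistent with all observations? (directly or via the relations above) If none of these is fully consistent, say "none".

none

Checking each candidate against the observations:
(A) upstream dam release change — fails on conductivity down, dissolved oxygen up, zooplankton density down, macroinvertebrate diversity down (predicts dissolved oxygen down, not dissolved oxygen up)
(B) invasive grazer introduction — conductivity down miss; dissolved oxygen up miss; bird nesting decline match; zooplankton density down miss; macroinvertebrate diversity down miss; algal biomass up match
(C) nutrient upwelling — conductivity down match; dissolved oxygen up match; bird nesting decline match; zooplankton density down match; macroinvertebrate diversity down miss; algal biomass up match
(D) agricultural runoff — does not account for algal biomass up
(E) groundwater intrusion — conductivity down miss; dissolved oxygen up miss; bird nesting decline match; zooplankton density down match; macroinvertebrate diversity down match; algal biomass up miss
Every candidate fails on at least one observation.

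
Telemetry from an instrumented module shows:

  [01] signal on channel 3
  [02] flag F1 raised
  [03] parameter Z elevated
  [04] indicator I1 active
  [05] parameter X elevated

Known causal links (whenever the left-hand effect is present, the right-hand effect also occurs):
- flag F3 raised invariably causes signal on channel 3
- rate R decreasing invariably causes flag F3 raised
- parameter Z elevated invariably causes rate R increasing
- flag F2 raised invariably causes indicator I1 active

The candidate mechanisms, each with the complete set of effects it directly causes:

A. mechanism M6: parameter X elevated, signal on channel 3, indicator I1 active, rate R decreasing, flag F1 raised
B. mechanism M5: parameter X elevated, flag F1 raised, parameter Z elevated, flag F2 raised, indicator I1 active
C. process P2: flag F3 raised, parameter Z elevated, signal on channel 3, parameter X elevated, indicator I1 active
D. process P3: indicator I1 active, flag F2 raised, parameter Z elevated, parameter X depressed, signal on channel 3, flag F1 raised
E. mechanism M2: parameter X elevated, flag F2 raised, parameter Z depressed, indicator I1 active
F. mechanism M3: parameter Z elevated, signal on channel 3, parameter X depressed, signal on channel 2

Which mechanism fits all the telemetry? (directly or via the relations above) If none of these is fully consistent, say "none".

Per-candidate check:
(A) mechanism M6 — signal on channel 3 yes; flag F1 raised yes; parameter Z elevated NO; indicator I1 active yes; parameter X elevated yes
(B) mechanism M5 — does not account for signal on channel 3
(C) process P2 — signal on channel 3 yes; flag F1 raised NO; parameter Z elevated yes; indicator I1 active yes; parameter X elevated yes
(D) process P3 — fails on parameter X elevated (predicts parameter X depressed, not parameter X elevated)
(E) mechanism M2 — fails on signal on channel 3, flag F1 raised, parameter Z elevated (predicts parameter Z depressed, not parameter Z elevated)
(F) mechanism M3 — signal on channel 3 yes; flag F1 raised NO; parameter Z elevated yes; indicator I1 active NO; parameter X elevated NO
Every candidate fails on at least one observation.

none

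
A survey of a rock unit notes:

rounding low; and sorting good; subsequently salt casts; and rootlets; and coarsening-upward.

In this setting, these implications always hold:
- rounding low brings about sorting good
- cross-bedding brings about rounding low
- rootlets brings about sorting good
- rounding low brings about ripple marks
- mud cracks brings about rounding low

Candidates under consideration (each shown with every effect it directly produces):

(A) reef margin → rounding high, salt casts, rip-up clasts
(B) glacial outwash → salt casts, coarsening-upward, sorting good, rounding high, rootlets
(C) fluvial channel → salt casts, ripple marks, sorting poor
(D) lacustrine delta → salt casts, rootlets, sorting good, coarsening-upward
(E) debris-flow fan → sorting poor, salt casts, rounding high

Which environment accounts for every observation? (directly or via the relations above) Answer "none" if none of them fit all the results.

none

Per-candidate check:
(A) reef margin — rounding low ✗; sorting good ✗; salt casts ✓; rootlets ✗; coarsening-upward ✗
(B) glacial outwash — rounding low ✗; sorting good ✓; salt casts ✓; rootlets ✓; coarsening-upward ✓
(C) fluvial channel — fails on rounding low, sorting good, rootlets, coarsening-upward (predicts sorting poor, not sorting good)
(D) lacustrine delta — rounding low ✗; sorting good ✓; salt casts ✓; rootlets ✓; coarsening-upward ✓
(E) debris-flow fan — fails on rounding low, sorting good, rootlets, coarsening-upward (predicts rounding high, not rounding low; predicts sorting poor, not sorting good)
None of the listed candidates fits everything.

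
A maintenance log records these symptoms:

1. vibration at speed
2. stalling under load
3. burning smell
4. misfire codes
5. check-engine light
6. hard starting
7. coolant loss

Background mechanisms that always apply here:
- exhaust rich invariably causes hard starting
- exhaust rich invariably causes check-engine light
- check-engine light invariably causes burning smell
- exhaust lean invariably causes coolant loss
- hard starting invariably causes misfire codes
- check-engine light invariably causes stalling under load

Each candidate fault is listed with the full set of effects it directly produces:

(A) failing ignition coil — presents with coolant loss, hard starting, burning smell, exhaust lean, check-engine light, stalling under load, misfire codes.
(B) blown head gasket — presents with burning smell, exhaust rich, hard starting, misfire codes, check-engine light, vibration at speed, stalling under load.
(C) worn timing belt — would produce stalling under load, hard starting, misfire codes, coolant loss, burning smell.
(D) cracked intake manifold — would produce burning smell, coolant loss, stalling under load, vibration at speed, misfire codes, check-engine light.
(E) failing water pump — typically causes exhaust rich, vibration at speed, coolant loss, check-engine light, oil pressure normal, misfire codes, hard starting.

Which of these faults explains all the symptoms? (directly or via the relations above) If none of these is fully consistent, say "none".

Checking each candidate against the observations:
(A) failing ignition coil — does not account for vibration at speed
(B) blown head gasket — does not account for coolant loss
(C) worn timing belt — vibration at speed miss; stalling under load match; burning smell match; misfire codes match; check-engine light miss; hard starting match; coolant loss match
(D) cracked intake manifold — does not account for hard starting
(E) failing water pump — accounts for every observation (stalling under load via check-engine light → stalling under load)
(E) is the only candidate with no mismatches.

E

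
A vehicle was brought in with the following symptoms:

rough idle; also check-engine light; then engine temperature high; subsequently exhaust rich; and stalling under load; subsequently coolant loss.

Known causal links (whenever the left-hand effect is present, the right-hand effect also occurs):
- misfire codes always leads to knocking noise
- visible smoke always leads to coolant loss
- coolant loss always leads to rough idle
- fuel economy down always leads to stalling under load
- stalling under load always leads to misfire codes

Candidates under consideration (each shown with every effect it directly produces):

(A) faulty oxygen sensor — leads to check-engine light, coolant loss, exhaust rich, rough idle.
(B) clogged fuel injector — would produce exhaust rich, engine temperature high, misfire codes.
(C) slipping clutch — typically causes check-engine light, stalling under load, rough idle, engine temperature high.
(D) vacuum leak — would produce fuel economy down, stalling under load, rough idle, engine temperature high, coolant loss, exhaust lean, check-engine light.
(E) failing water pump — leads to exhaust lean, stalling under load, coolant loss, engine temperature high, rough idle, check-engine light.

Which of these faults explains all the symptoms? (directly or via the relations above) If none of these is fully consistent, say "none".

none

Checking each candidate against the observations:
(A) faulty oxygen sensor — rough idle match; check-engine light match; engine temperature high miss; exhaust rich match; stalling under load miss; coolant loss match
(B) clogged fuel injector — rough idle miss; check-engine light miss; engine temperature high match; exhaust rich match; stalling under load miss; coolant loss miss
(C) slipping clutch — rough idle match; check-engine light match; engine temperature high match; exhaust rich miss; stalling under load match; coolant loss miss
(D) vacuum leak — rough idle match; check-engine light match; engine temperature high match; exhaust rich miss; stalling under load match; coolant loss match
(E) failing water pump — fails on exhaust rich (predicts exhaust lean, not exhaust rich)
No candidate is consistent with all observations.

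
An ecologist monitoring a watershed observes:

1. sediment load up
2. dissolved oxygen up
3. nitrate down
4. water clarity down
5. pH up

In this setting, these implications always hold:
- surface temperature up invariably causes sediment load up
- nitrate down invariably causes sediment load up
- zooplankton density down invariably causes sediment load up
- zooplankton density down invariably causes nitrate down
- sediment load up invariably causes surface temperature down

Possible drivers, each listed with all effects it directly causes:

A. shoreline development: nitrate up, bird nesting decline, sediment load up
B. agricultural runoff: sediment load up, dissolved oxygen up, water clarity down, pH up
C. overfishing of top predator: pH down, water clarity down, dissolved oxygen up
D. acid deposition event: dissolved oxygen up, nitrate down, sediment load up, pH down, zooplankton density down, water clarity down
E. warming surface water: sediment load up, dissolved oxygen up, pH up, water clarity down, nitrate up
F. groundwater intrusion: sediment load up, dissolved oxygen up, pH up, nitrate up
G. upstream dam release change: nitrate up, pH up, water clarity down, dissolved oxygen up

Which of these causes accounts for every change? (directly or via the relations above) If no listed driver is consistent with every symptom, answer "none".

none

Per-candidate check:
(A) shoreline development — fails on dissolved oxygen up, nitrate down, water clarity down, pH up (predicts nitrate up, not nitrate down)
(B) agricultural runoff — sediment load up +; dissolved oxygen up +; nitrate down -; water clarity down +; pH up +
(C) overfishing of top predator — fails on sediment load up, nitrate down, pH up (predicts pH down, not pH up)
(D) acid deposition event — sediment load up +; dissolved oxygen up +; nitrate down +; water clarity down +; pH up -
(E) warming surface water — sediment load up +; dissolved oxygen up +; nitrate down -; water clarity down +; pH up +
(F) groundwater intrusion — fails on nitrate down, water clarity down (predicts nitrate up, not nitrate down)
(G) upstream dam release change — sediment load up -; dissolved oxygen up +; nitrate down -; water clarity down +; pH up +
No candidate is consistent with all observations.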